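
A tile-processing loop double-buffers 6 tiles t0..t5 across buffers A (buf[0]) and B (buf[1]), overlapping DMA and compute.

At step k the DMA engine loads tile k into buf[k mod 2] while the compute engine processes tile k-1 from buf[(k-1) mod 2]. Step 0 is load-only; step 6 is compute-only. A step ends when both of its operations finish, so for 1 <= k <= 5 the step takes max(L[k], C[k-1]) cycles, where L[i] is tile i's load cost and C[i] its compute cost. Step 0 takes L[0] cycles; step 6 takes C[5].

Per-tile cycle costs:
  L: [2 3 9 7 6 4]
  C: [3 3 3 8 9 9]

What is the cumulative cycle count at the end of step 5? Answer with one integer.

end_cycle[5] = 38

  0. 2=2c; end=2; A:t0 B:-
  1. max(3,3)=3c; end=5; A:t0 B:t1
  2. max(9,3)=9c; end=14; A:t2 B:t1
  3. max(7,3)=7c; end=21; A:t2 B:t3
  4. max(6,8)=8c; end=29; A:t4 B:t3
  5. max(4,9)=9c; end=38; A:t4 B:t5
  6. 9=9c; end=47; A:t4 B:t5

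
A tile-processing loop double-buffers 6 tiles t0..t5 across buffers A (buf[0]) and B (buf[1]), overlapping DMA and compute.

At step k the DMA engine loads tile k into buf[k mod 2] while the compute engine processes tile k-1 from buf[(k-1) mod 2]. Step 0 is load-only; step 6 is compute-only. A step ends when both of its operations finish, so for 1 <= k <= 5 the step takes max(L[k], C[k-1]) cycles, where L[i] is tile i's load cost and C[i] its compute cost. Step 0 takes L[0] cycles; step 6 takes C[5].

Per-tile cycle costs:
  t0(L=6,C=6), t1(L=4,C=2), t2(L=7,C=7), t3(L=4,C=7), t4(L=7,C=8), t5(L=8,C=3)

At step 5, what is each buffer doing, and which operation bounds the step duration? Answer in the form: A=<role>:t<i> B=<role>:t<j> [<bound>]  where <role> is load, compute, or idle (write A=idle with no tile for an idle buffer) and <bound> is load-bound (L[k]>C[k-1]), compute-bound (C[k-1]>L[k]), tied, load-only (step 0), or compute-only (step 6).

step 5: A=compute:t4 B=load:t5 [tied]

k=0 load=t0/6c comp=- wait=6 total=6
k=1 load=t1/4c comp=t0/6c wait=6 total=12
k=2 load=t2/7c comp=t1/2c wait=7 total=19
k=3 load=t3/4c comp=t2/7c wait=7 total=26
k=4 load=t4/7c comp=t3/7c wait=7 total=33
k=5 load=t5/8c comp=t4/8c wait=8 total=41
k=6 load=- comp=t5/3c wait=3 total=44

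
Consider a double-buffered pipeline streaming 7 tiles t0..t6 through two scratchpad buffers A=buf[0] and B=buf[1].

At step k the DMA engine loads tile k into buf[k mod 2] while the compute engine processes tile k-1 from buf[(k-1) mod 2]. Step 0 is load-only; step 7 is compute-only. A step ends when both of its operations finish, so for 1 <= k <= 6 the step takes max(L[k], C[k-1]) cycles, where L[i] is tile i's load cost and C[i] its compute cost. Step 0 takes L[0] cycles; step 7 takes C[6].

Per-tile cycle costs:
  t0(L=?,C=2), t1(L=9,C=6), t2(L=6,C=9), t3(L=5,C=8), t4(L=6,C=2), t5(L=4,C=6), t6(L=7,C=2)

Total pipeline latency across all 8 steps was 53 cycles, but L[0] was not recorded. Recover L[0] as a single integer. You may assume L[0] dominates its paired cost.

step 0 → dur = L[0]=? = L[0]  (unknown; binding)
step 1 → dur = max(L[1]=9, C[0]=2) = 9
step 2 → dur = max(L[2]=6, C[1]=6) = 6
step 3 → dur = max(L[3]=5, C[2]=9) = 9
step 4 → dur = max(L[4]=6, C[3]=8) = 8
step 5 → dur = max(L[5]=4, C[4]=2) = 4
step 6 → dur = max(L[6]=7, C[5]=6) = 7
step 7 → dur = C[6]=2 = 2
sum of known step durations = 45
dur[0] = total - known = 53 - 45 = 8
L[0] is the binding max in step 0, so L[0] = dur[0] = 8

L[0] = 8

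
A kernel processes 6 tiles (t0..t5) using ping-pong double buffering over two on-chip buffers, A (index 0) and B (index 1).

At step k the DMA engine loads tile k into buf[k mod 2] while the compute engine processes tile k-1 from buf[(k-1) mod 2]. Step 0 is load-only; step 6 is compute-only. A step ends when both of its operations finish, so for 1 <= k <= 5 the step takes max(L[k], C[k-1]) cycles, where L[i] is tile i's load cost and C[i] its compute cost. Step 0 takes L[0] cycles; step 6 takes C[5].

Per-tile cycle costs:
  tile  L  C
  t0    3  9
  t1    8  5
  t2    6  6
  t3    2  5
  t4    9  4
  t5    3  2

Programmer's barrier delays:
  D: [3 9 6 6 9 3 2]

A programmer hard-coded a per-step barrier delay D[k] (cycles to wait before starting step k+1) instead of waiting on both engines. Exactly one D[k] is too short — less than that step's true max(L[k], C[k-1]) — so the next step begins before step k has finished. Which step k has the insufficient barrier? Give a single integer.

hazard at step 5

step 0: need L[0]=3 = 3; D[0]=3 ok
step 1: need max(L[1]=8,C[0]=9) = 9; D[1]=9 ok
step 2: need max(L[2]=6,C[1]=5) = 6; D[2]=6 ok
step 3: need max(L[3]=2,C[2]=6) = 6; D[3]=6 ok
step 4: need max(L[4]=9,C[3]=5) = 9; D[4]=9 ok
step 5: need max(L[5]=3,C[4]=4) = 4; D[5]=3 SHORT
step 6: need C[5]=2 = 2; D[6]=2 ok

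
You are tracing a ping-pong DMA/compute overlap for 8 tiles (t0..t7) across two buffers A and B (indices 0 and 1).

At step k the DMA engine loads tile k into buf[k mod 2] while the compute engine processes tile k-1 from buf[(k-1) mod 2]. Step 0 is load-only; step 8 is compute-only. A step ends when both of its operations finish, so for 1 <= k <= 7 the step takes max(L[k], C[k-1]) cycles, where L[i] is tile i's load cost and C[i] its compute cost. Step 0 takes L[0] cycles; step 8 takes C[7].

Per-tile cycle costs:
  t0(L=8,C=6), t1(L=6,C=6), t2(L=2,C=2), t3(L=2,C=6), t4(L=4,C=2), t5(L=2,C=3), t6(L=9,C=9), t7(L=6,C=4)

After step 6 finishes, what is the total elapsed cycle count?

step 0: L[0]=8 → dur=8, Σ=8 | A=load:t0 B=idle [load-only]
step 1: L[1]=6 C[0]=6 → dur=6, Σ=14 | A=compute:t0 B=load:t1 [tied]
step 2: L[2]=2 C[1]=6 → dur=6, Σ=20 | A=load:t2 B=compute:t1 [compute-bound]
step 3: L[3]=2 C[2]=2 → dur=2, Σ=22 | A=compute:t2 B=load:t3 [tied]
step 4: L[4]=4 C[3]=6 → dur=6, Σ=28 | A=load:t4 B=compute:t3 [compute-bound]
step 5: L[5]=2 C[4]=2 → dur=2, Σ=30 | A=compute:t4 B=load:t5 [tied]
step 6: L[6]=9 C[5]=3 → dur=9, Σ=39 | A=load:t6 B=compute:t5 [load-bound]
step 7: L[7]=6 C[6]=9 → dur=9, Σ=48 | A=compute:t6 B=load:t7 [compute-bound]
step 8: C[7]=4 → dur=4, Σ=52 | A=idle B=compute:t7 [compute-only]

end_cycle[6] = 39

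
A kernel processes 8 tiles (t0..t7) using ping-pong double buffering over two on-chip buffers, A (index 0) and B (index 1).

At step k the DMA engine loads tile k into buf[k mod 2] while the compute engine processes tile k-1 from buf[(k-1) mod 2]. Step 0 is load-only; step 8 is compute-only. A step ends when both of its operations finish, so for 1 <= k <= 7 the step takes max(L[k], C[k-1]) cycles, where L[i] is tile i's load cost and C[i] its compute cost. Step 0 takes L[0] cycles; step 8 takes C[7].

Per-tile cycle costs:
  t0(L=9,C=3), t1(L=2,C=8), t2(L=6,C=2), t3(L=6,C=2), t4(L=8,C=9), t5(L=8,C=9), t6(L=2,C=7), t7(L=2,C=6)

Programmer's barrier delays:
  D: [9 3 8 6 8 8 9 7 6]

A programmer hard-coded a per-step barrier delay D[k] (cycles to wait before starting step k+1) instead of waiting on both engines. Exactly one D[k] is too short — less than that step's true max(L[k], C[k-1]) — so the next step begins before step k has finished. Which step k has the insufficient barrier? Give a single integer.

[0] required=L[0]=9=9 vs D=9 ok
[1] required=max(L[1]=2,C[0]=3)=3 vs D=3 ok
[2] required=max(L[2]=6,C[1]=8)=8 vs D=8 ok
[3] required=max(L[3]=6,C[2]=2)=6 vs D=6 ok
[4] required=max(L[4]=8,C[3]=2)=8 vs D=8 ok
[5] required=max(L[5]=8,C[4]=9)=9 vs D=8 SHORT
[6] required=max(L[6]=2,C[5]=9)=9 vs D=9 ok
[7] required=max(L[7]=2,C[6]=7)=7 vs D=7 ok
[8] required=C[7]=6=6 vs D=6 ok

hazard at step 5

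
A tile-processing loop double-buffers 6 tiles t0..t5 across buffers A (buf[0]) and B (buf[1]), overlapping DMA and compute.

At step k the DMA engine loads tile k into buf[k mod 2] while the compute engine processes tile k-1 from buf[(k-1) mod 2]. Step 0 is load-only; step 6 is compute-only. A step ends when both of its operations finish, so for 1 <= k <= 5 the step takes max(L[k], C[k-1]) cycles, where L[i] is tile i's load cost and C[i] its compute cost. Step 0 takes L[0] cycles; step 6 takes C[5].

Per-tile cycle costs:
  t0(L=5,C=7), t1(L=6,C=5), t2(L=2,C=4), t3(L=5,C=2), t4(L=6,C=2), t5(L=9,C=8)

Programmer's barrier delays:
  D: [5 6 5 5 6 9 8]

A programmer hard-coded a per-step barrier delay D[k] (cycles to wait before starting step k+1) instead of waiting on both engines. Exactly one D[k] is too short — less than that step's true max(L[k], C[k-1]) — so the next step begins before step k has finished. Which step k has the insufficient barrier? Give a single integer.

step 0: need L[0]=5 = 5; D[0]=5 ok
step 1: need max(L[1]=6,C[0]=7) = 7; D[1]=6 SHORT
step 2: need max(L[2]=2,C[1]=5) = 5; D[2]=5 ok
step 3: need max(L[3]=5,C[2]=4) = 5; D[3]=5 ok
step 4: need max(L[4]=6,C[3]=2) = 6; D[4]=6 ok
step 5: need max(L[5]=9,C[4]=2) = 9; D[5]=9 ok
step 6: need C[5]=8 = 8; D[6]=8 ok

hazard at step 1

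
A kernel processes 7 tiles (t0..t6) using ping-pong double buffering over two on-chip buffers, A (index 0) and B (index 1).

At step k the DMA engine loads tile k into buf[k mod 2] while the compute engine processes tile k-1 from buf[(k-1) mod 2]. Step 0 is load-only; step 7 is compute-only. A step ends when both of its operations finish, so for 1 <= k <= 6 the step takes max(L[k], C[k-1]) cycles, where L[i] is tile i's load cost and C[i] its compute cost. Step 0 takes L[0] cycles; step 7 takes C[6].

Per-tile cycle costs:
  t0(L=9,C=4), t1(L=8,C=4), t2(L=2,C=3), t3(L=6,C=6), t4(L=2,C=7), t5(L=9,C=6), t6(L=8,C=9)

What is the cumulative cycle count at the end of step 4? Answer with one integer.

step 0: L[0]=9 → dur=9, Σ=9 | A=load:t0 B=idle [load-only]
step 1: L[1]=8 C[0]=4 → dur=8, Σ=17 | A=compute:t0 B=load:t1 [load-bound]
step 2: L[2]=2 C[1]=4 → dur=4, Σ=21 | A=load:t2 B=compute:t1 [compute-bound]
step 3: L[3]=6 C[2]=3 → dur=6, Σ=27 | A=compute:t2 B=load:t3 [load-bound]
step 4: L[4]=2 C[3]=6 → dur=6, Σ=33 | A=load:t4 B=compute:t3 [compute-bound]
step 5: L[5]=9 C[4]=7 → dur=9, Σ=42 | A=compute:t4 B=load:t5 [load-bound]
step 6: L[6]=8 C[5]=6 → dur=8, Σ=50 | A=load:t6 B=compute:t5 [load-bound]
step 7: C[6]=9 → dur=9, Σ=59 | A=compute:t6 B=idle [compute-only]

end_cycle[4] = 33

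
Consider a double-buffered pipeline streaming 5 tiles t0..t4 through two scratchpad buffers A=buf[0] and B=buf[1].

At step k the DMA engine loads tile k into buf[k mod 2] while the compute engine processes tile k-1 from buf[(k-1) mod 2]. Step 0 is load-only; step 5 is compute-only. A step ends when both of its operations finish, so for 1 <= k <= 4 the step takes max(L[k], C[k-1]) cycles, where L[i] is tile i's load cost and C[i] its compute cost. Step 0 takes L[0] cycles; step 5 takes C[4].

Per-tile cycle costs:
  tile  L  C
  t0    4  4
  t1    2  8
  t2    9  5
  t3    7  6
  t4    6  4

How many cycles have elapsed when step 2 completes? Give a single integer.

  0. 4=4c; end=4; A:t0 B:-
  1. max(2,4)=4c; end=8; A:t0 B:t1
  2. max(9,8)=9c; end=17; A:t2 B:t1
  3. max(7,5)=7c; end=24; A:t2 B:t3
  4. max(6,6)=6c; end=30; A:t4 B:t3
  5. 4=4c; end=34; A:t4 B:t3

end_cycle[2] = 17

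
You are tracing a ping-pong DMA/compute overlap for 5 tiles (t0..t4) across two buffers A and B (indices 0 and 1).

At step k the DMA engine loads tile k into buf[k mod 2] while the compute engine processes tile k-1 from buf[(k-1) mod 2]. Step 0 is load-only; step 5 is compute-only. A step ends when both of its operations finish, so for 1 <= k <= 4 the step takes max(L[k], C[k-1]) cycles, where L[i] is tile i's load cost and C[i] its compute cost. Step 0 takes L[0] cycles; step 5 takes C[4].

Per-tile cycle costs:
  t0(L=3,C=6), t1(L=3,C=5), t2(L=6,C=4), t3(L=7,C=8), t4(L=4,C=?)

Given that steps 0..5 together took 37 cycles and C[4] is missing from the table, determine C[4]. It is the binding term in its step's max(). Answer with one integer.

C[4] = 7

step 0: dur = L[0]=3 = 3
step 1: dur = max(L[1]=3, C[0]=6) = 6
step 2: dur = max(L[2]=6, C[1]=5) = 6
step 3: dur = max(L[3]=7, C[2]=4) = 7
step 4: dur = max(L[4]=4, C[3]=8) = 8
step 5: dur = C[4]=? = C[4]  (unknown; binding)
sum of known step durations = 30
dur[5] = total - known = 37 - 30 = 7
C[4] is the binding max in step 5, so C[4] = dur[5] = 7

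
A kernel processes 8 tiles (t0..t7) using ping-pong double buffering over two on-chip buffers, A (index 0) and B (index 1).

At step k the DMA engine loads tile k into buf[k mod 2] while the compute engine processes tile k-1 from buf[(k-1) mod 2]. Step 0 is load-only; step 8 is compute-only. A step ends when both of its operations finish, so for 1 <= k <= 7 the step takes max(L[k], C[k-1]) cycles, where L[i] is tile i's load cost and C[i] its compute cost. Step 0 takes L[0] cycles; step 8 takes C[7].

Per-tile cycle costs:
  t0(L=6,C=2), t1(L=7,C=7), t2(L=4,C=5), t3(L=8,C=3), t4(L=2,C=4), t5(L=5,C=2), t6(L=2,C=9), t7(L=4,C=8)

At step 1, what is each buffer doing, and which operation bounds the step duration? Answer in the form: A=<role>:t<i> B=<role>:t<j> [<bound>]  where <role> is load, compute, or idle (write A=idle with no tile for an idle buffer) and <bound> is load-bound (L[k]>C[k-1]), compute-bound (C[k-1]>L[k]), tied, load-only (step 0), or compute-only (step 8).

k=0 load=t0/6c comp=- wait=6 total=6
k=1 load=t1/7c comp=t0/2c wait=7 total=13
k=2 load=t2/4c comp=t1/7c wait=7 total=20
k=3 load=t3/8c comp=t2/5c wait=8 total=28
k=4 load=t4/2c comp=t3/3c wait=3 total=31
k=5 load=t5/5c comp=t4/4c wait=5 total=36
k=6 load=t6/2c comp=t5/2c wait=2 total=38
k=7 load=t7/4c comp=t6/9c wait=9 total=47
k=8 load=- comp=t7/8c wait=8 total=55

step 1: A=compute:t0 B=load:t1 [load-bound]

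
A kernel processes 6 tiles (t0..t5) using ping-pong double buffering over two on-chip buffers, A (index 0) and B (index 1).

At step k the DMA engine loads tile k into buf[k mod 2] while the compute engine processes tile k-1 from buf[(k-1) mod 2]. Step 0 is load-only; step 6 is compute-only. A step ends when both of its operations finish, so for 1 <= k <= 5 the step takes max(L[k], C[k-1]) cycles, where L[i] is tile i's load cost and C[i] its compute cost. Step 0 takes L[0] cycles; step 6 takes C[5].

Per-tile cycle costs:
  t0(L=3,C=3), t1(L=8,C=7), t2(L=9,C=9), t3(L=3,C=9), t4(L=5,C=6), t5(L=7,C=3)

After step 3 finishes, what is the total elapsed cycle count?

end_cycle[3] = 29

step 0: L[0]=3 → dur=3, Σ=3 | A=load:t0 B=idle [load-only]
step 1: L[1]=8 C[0]=3 → dur=8, Σ=11 | A=compute:t0 B=load:t1 [load-bound]
step 2: L[2]=9 C[1]=7 → dur=9, Σ=20 | A=load:t2 B=compute:t1 [load-bound]
step 3: L[3]=3 C[2]=9 → dur=9, Σ=29 | A=compute:t2 B=load:t3 [compute-bound]
step 4: L[4]=5 C[3]=9 → dur=9, Σ=38 | A=load:t4 B=compute:t3 [compute-bound]
step 5: L[5]=7 C[4]=6 → dur=7, Σ=45 | A=compute:t4 B=load:t5 [load-bound]
step 6: C[5]=3 → dur=3, Σ=48 | A=idle B=compute:t5 [compute-only]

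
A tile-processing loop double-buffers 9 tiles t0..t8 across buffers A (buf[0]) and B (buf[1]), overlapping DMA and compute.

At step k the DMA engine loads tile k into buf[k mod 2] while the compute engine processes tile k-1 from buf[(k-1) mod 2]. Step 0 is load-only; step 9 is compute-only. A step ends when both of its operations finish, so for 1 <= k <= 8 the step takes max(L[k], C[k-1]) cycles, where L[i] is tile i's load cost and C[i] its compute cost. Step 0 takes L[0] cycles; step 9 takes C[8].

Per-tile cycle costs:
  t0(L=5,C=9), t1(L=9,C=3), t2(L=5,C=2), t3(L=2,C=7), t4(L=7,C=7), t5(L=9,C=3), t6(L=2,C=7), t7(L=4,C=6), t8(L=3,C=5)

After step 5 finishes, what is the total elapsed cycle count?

[0] DMA t0→A (5c) ∥ CU idle ⇒ 5c, clock 5
[1] DMA t1→B (9c) ∥ CU A:t0 (9c) ⇒ 9c, clock 14
[2] DMA t2→A (5c) ∥ CU B:t1 (3c) ⇒ 5c, clock 19
[3] DMA t3→B (2c) ∥ CU A:t2 (2c) ⇒ 2c, clock 21
[4] DMA t4→A (7c) ∥ CU B:t3 (7c) ⇒ 7c, clock 28
[5] DMA t5→B (9c) ∥ CU A:t4 (7c) ⇒ 9c, clock 37
[6] DMA t6→A (2c) ∥ CU B:t5 (3c) ⇒ 3c, clock 40
[7] DMA t7→B (4c) ∥ CU A:t6 (7c) ⇒ 7c, clock 47
[8] DMA t8→A (3c) ∥ CU B:t7 (6c) ⇒ 6c, clock 53
[9] DMA idle ∥ CU A:t8 (5c) ⇒ 5c, clock 58

end_cycle[5] = 37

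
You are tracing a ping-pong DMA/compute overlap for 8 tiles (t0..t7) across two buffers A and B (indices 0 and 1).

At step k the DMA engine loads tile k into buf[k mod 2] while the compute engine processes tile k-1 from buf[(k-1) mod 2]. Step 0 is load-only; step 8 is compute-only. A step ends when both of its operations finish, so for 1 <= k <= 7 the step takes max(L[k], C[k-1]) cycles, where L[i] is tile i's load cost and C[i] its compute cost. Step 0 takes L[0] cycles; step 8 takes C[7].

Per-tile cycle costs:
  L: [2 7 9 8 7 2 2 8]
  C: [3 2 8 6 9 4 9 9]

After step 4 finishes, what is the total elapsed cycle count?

end_cycle[4] = 33

  0. 2=2c; end=2; A:t0 B:-
  1. max(7,3)=7c; end=9; A:t0 B:t1
  2. max(9,2)=9c; end=18; A:t2 B:t1
  3. max(8,8)=8c; end=26; A:t2 B:t3
  4. max(7,6)=7c; end=33; A:t4 B:t3
  5. max(2,9)=9c; end=42; A:t4 B:t5
  6. max(2,4)=4c; end=46; A:t6 B:t5
  7. max(8,9)=9c; end=55; A:t6 B:t7
  8. 9=9c; end=64; A:t6 B:t7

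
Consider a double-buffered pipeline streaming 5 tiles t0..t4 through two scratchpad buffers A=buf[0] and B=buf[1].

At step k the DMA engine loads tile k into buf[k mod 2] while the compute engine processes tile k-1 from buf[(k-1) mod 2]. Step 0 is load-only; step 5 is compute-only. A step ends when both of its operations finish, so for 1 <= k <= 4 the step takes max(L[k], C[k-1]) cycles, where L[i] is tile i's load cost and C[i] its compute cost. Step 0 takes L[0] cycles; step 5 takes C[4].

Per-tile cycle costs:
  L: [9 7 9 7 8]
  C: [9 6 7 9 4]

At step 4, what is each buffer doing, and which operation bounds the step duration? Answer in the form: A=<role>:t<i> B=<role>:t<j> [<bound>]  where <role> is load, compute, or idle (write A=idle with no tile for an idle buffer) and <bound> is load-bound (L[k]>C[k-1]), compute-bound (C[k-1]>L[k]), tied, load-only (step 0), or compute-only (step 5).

step 4: A=load:t4 B=compute:t3 [compute-bound]

[0] DMA t0→A (9c) ∥ CU idle ⇒ 9c, clock 9
[1] DMA t1→B (7c) ∥ CU A:t0 (9c) ⇒ 9c, clock 18
[2] DMA t2→A (9c) ∥ CU B:t1 (6c) ⇒ 9c, clock 27
[3] DMA t3→B (7c) ∥ CU A:t2 (7c) ⇒ 7c, clock 34
[4] DMA t4→A (8c) ∥ CU B:t3 (9c) ⇒ 9c, clock 43
[5] DMA idle ∥ CU A:t4 (4c) ⇒ 4c, clock 47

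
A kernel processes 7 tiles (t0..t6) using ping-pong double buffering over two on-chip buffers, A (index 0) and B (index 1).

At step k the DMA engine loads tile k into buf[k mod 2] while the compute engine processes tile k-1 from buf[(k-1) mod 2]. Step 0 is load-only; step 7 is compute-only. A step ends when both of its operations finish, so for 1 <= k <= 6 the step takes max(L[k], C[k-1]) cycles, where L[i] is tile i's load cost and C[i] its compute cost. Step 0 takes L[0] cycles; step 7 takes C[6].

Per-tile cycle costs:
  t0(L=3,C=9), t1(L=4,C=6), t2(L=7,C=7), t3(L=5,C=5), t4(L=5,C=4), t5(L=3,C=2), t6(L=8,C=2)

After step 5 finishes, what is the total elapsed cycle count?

k=0 load=t0/3c comp=- wait=3 total=3
k=1 load=t1/4c comp=t0/9c wait=9 total=12
k=2 load=t2/7c comp=t1/6c wait=7 total=19
k=3 load=t3/5c comp=t2/7c wait=7 total=26
k=4 load=t4/5c comp=t3/5c wait=5 total=31
k=5 load=t5/3c comp=t4/4c wait=4 total=35
k=6 load=t6/8c comp=t5/2c wait=8 total=43
k=7 load=- comp=t6/2c wait=2 total=45

end_cycle[5] = 35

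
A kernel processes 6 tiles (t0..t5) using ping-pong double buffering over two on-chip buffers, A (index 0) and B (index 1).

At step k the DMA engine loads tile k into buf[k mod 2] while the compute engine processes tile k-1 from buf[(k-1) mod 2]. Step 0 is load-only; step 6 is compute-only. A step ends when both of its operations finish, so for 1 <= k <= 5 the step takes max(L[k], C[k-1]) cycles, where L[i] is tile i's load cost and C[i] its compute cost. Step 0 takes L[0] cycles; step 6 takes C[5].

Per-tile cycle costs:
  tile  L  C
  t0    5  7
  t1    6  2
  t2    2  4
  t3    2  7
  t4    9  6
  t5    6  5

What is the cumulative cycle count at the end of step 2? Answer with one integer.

k=0 load=t0/5c comp=- wait=5 total=5
k=1 load=t1/6c comp=t0/7c wait=7 total=12
k=2 load=t2/2c comp=t1/2c wait=2 total=14
k=3 load=t3/2c comp=t2/4c wait=4 total=18
k=4 load=t4/9c comp=t3/7c wait=9 total=27
k=5 load=t5/6c comp=t4/6c wait=6 total=33
k=6 load=- comp=t5/5c wait=5 total=38

end_cycle[2] = 14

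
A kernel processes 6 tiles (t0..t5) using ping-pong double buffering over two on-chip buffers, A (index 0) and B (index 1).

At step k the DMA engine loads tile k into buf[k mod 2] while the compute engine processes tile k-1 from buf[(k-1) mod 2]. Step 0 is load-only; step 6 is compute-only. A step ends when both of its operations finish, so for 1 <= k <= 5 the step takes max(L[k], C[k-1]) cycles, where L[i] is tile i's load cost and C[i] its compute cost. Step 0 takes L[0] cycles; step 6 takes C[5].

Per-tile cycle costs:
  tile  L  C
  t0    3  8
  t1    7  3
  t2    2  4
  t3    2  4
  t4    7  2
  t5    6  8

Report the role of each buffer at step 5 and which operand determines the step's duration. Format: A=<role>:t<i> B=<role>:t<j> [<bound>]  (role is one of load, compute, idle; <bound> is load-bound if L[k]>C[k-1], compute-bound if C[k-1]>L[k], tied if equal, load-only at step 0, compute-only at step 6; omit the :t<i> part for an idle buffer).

step 5: A=compute:t4 B=load:t5 [load-bound]

k=0 load=t0/3c comp=- wait=3 total=3
k=1 load=t1/7c comp=t0/8c wait=8 total=11
k=2 load=t2/2c comp=t1/3c wait=3 total=14
k=3 load=t3/2c comp=t2/4c wait=4 total=18
k=4 load=t4/7c comp=t3/4c wait=7 total=25
k=5 load=t5/6c comp=t4/2c wait=6 total=31
k=6 load=- comp=t5/8c wait=8 total=39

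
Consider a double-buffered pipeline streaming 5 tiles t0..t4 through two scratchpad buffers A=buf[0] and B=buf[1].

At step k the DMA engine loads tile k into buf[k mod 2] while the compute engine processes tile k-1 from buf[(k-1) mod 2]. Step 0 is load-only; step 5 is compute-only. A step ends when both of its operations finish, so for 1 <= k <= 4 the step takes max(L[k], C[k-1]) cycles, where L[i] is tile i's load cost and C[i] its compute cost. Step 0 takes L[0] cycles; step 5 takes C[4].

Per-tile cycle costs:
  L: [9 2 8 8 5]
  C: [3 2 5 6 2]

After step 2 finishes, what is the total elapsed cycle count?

[0] DMA t0→A (9c) ∥ CU idle ⇒ 9c, clock 9
[1] DMA t1→B (2c) ∥ CU A:t0 (3c) ⇒ 3c, clock 12
[2] DMA t2→A (8c) ∥ CU B:t1 (2c) ⇒ 8c, clock 20
[3] DMA t3→B (8c) ∥ CU A:t2 (5c) ⇒ 8c, clock 28
[4] DMA t4→A (5c) ∥ CU B:t3 (6c) ⇒ 6c, clock 34
[5] DMA idle ∥ CU A:t4 (2c) ⇒ 2c, clock 36

end_cycle[2] = 20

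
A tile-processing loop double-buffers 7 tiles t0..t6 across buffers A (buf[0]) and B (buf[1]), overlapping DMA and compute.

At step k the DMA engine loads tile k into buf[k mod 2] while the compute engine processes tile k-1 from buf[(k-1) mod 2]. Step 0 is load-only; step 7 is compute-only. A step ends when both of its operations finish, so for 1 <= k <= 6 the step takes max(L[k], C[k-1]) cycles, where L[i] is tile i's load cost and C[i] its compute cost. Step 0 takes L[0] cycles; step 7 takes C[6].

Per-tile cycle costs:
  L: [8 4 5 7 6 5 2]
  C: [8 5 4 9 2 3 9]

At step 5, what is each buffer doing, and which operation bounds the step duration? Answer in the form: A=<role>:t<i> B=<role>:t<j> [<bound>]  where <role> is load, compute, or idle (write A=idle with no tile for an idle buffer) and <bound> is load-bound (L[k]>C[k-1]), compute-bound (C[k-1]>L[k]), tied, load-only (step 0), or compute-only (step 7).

k=0 load=t0/8c comp=- wait=8 total=8
k=1 load=t1/4c comp=t0/8c wait=8 total=16
k=2 load=t2/5c comp=t1/5c wait=5 total=21
k=3 load=t3/7c comp=t2/4c wait=7 total=28
k=4 load=t4/6c comp=t3/9c wait=9 total=37
k=5 load=t5/5c comp=t4/2c wait=5 total=42
k=6 load=t6/2c comp=t5/3c wait=3 total=45
k=7 load=- comp=t6/9c wait=9 total=54

step 5: A=compute:t4 B=load:t5 [load-bound]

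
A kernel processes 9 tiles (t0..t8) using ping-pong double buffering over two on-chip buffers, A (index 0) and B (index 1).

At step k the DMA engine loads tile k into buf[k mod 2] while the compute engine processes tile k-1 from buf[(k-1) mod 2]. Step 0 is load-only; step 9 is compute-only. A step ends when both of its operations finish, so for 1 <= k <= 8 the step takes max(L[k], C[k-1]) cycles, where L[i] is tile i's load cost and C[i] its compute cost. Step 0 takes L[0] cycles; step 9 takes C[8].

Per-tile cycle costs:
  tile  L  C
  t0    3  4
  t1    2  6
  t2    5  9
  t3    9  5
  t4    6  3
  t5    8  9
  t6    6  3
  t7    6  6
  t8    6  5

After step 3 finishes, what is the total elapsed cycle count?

k=0 load=t0/3c comp=- wait=3 total=3
k=1 load=t1/2c comp=t0/4c wait=4 total=7
k=2 load=t2/5c comp=t1/6c wait=6 total=13
k=3 load=t3/9c comp=t2/9c wait=9 total=22
k=4 load=t4/6c comp=t3/5c wait=6 total=28
k=5 load=t5/8c comp=t4/3c wait=8 total=36
k=6 load=t6/6c comp=t5/9c wait=9 total=45
k=7 load=t7/6c comp=t6/3c wait=6 total=51
k=8 load=t8/6c comp=t7/6c wait=6 total=57
k=9 load=- comp=t8/5c wait=5 total=62

end_cycle[3] = 22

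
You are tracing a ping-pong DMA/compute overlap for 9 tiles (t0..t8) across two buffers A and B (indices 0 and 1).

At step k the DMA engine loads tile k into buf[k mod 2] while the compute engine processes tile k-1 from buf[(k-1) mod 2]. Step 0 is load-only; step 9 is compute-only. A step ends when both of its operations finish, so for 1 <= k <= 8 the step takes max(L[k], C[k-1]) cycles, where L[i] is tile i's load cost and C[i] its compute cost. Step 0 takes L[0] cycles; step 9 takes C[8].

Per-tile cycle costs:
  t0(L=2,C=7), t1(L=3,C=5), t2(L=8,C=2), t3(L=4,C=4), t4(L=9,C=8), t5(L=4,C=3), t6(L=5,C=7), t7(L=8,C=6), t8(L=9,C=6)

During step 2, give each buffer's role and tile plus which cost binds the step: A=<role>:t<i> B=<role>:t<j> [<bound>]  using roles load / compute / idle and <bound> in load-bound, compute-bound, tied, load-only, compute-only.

[0] DMA t0→A (2c) ∥ CU idle ⇒ 2c, clock 2
[1] DMA t1→B (3c) ∥ CU A:t0 (7c) ⇒ 7c, clock 9
[2] DMA t2→A (8c) ∥ CU B:t1 (5c) ⇒ 8c, clock 17
[3] DMA t3→B (4c) ∥ CU A:t2 (2c) ⇒ 4c, clock 21
[4] DMA t4→A (9c) ∥ CU B:t3 (4c) ⇒ 9c, clock 30
[5] DMA t5→B (4c) ∥ CU A:t4 (8c) ⇒ 8c, clock 38
[6] DMA t6→A (5c) ∥ CU B:t5 (3c) ⇒ 5c, clock 43
[7] DMA t7→B (8c) ∥ CU A:t6 (7c) ⇒ 8c, clock 51
[8] DMA t8→A (9c) ∥ CU B:t7 (6c) ⇒ 9c, clock 60
[9] DMA idle ∥ CU A:t8 (6c) ⇒ 6c, clock 66

step 2: A=load:t2 B=compute:t1 [load-bound]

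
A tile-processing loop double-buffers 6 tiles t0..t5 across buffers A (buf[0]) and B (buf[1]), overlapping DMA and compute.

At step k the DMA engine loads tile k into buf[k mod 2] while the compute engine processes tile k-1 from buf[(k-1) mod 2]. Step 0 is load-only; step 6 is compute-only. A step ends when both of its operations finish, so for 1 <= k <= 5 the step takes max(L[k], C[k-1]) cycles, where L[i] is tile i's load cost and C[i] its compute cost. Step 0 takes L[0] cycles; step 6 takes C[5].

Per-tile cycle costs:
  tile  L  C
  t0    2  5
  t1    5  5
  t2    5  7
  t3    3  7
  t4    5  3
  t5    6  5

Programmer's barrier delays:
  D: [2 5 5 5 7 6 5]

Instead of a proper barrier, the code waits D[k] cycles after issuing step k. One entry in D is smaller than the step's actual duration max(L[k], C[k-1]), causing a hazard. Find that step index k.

step 0: need L[0]=2 = 2; D[0]=2 ok
step 1: need max(L[1]=5,C[0]=5) = 5; D[1]=5 ok
step 2: need max(L[2]=5,C[1]=5) = 5; D[2]=5 ok
step 3: need max(L[3]=3,C[2]=7) = 7; D[3]=5 SHORT
step 4: need max(L[4]=5,C[3]=7) = 7; D[4]=7 ok
step 5: need max(L[5]=6,C[4]=3) = 6; D[5]=6 ok
step 6: need C[5]=5 = 5; D[6]=5 ok

hazard at step 3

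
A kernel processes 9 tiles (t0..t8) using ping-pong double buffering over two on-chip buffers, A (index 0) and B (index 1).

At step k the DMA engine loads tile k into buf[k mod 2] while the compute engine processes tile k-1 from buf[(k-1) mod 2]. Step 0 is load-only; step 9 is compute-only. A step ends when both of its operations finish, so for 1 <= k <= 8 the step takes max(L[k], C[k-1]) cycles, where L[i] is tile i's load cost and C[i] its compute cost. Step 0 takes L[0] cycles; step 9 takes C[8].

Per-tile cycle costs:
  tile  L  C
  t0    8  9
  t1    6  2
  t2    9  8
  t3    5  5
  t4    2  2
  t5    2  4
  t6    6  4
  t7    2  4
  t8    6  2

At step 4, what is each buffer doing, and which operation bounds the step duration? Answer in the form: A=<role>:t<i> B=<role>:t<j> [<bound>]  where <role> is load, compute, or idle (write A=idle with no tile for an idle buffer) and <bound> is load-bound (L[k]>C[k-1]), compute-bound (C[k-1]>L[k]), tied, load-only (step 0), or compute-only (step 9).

  0. 8=8c; end=8; A:t0 B:-
  1. max(6,9)=9c; end=17; A:t0 B:t1
  2. max(9,2)=9c; end=26; A:t2 B:t1
  3. max(5,8)=8c; end=34; A:t2 B:t3
  4. max(2,5)=5c; end=39; A:t4 B:t3
  5. max(2,2)=2c; end=41; A:t4 B:t5
  6. max(6,4)=6c; end=47; A:t6 B:t5
  7. max(2,4)=4c; end=51; A:t6 B:t7
  8. max(6,4)=6c; end=57; A:t8 B:t7
  9. 2=2c; end=59; A:t8 B:t7

step 4: A=load:t4 B=compute:t3 [compute-bound]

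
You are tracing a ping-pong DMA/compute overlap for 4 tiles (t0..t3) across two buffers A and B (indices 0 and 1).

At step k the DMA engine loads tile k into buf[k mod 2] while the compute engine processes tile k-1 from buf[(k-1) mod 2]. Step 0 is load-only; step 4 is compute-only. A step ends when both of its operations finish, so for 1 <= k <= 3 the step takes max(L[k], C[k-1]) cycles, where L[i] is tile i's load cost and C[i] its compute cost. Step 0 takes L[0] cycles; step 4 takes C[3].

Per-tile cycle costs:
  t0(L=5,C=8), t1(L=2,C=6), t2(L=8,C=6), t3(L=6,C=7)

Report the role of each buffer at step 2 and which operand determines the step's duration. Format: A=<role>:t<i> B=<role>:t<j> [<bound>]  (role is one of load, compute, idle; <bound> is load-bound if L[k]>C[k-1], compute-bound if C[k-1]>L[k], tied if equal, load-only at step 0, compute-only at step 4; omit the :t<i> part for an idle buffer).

step 2: A=load:t2 B=compute:t1 [load-bound]

  0. 5=5c; end=5; A:t0 B:-
  1. max(2,8)=8c; end=13; A:t0 B:t1
  2. max(8,6)=8c; end=21; A:t2 B:t1
  3. max(6,6)=6c; end=27; A:t2 B:t3
  4. 7=7c; end=34; A:t2 B:t3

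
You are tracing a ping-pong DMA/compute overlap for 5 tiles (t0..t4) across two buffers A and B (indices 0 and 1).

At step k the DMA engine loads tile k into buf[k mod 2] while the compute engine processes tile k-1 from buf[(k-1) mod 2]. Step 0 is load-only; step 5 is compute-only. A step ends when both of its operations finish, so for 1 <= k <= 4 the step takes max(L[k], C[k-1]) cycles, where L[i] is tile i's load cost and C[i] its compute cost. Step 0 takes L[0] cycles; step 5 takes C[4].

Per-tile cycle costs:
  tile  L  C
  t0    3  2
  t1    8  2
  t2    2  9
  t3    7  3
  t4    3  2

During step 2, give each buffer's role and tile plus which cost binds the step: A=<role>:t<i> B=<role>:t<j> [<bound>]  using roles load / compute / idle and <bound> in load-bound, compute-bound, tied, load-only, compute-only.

[0] DMA t0→A (3c) ∥ CU idle ⇒ 3c, clock 3
[1] DMA t1→B (8c) ∥ CU A:t0 (2c) ⇒ 8c, clock 11
[2] DMA t2→A (2c) ∥ CU B:t1 (2c) ⇒ 2c, clock 13
[3] DMA t3→B (7c) ∥ CU A:t2 (9c) ⇒ 9c, clock 22
[4] DMA t4→A (3c) ∥ CU B:t3 (3c) ⇒ 3c, clock 25
[5] DMA idle ∥ CU A:t4 (2c) ⇒ 2c, clock 27

step 2: A=load:t2 B=compute:t1 [tied]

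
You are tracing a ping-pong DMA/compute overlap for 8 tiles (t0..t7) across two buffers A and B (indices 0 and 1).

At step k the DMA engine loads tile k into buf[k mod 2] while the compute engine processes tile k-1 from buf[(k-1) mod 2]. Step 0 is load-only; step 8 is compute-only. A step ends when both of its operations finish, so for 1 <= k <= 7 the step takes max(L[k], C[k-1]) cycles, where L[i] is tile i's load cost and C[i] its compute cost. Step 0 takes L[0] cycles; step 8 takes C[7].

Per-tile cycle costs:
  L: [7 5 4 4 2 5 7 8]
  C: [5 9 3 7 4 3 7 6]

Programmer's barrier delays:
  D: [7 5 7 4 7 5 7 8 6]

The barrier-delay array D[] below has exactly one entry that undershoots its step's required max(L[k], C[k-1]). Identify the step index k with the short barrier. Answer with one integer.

step 0: need L[0]=7 = 7; D[0]=7 ok
step 1: need max(L[1]=5,C[0]=5) = 5; D[1]=5 ok
step 2: need max(L[2]=4,C[1]=9) = 9; D[2]=7 SHORT
step 3: need max(L[3]=4,C[2]=3) = 4; D[3]=4 ok
step 4: need max(L[4]=2,C[3]=7) = 7; D[4]=7 ok
step 5: need max(L[5]=5,C[4]=4) = 5; D[5]=5 ok
step 6: need max(L[6]=7,C[5]=3) = 7; D[6]=7 ok
step 7: need max(L[7]=8,C[6]=7) = 8; D[7]=8 ok
step 8: need C[7]=6 = 6; D[8]=6 ok

hazard at step 2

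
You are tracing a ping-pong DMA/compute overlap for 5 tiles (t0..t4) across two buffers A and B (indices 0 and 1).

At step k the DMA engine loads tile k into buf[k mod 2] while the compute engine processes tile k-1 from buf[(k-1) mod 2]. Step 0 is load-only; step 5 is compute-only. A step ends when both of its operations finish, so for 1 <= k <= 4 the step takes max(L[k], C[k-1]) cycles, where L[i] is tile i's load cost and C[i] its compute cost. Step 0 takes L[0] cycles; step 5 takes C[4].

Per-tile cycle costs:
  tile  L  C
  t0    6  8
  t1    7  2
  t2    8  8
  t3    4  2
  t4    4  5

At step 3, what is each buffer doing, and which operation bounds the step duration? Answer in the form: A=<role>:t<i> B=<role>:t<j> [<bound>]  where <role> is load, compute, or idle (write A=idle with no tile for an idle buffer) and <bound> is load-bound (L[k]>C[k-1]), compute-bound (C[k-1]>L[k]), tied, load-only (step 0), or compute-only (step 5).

  0. 6=6c; end=6; A:t0 B:-
  1. max(7,8)=8c; end=14; A:t0 B:t1
  2. max(8,2)=8c; end=22; A:t2 B:t1
  3. max(4,8)=8c; end=30; A:t2 B:t3
  4. max(4,2)=4c; end=34; A:t4 B:t3
  5. 5=5c; end=39; A:t4 B:t3

step 3: A=compute:t2 B=load:t3 [compute-bound]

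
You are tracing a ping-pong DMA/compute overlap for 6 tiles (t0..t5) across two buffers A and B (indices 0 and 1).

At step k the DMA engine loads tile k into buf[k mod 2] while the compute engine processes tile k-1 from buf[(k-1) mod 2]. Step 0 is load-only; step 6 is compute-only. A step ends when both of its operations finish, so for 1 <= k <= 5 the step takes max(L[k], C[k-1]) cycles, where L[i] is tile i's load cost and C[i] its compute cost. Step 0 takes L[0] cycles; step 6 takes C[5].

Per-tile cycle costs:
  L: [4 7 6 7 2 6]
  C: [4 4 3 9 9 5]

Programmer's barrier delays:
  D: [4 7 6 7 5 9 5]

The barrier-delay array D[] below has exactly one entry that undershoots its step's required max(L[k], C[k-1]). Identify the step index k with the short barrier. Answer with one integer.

hazard at step 4

k=0 barrier L[0]=4→4c, D[0]=4 ok
k=1 barrier max(L[1]=7,C[0]=4)→7c, D[1]=7 ok
k=2 barrier max(L[2]=6,C[1]=4)→6c, D[2]=6 ok
k=3 barrier max(L[3]=7,C[2]=3)→7c, D[3]=7 ok
k=4 barrier max(L[4]=2,C[3]=9)→9c, D[4]=5 SHORT
k=5 barrier max(L[5]=6,C[4]=9)→9c, D[5]=9 ok
k=6 barrier C[5]=5→5c, D[6]=5 ok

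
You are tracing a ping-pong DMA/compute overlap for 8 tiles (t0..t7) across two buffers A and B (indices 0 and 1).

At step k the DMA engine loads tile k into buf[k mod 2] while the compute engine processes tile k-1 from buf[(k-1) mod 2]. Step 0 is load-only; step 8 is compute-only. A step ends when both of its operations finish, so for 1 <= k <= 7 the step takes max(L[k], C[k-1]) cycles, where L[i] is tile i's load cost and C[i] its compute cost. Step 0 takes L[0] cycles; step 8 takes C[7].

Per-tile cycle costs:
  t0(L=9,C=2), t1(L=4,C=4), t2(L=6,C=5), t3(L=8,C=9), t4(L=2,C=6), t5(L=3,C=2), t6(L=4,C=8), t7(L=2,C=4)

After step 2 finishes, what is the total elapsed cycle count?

k=0 load=t0/9c comp=- wait=9 total=9
k=1 load=t1/4c comp=t0/2c wait=4 total=13
k=2 load=t2/6c comp=t1/4c wait=6 total=19
k=3 load=t3/8c comp=t2/5c wait=8 total=27
k=4 load=t4/2c comp=t3/9c wait=9 total=36
k=5 load=t5/3c comp=t4/6c wait=6 total=42
k=6 load=t6/4c comp=t5/2c wait=4 total=46
k=7 load=t7/2c comp=t6/8c wait=8 total=54
k=8 load=- comp=t7/4c wait=4 total=58

end_cycle[2] = 19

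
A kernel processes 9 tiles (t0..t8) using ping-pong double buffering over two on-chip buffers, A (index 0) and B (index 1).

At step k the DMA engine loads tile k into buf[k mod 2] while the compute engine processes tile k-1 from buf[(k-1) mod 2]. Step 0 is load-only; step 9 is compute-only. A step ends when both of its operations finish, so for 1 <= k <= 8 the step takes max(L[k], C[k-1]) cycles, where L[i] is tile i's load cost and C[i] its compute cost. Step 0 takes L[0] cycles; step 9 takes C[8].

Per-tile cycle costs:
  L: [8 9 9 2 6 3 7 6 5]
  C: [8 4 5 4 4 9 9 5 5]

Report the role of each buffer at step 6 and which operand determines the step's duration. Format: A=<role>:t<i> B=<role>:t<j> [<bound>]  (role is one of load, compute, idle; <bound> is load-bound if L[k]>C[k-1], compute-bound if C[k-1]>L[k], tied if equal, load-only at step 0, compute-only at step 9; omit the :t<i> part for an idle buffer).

step 6: A=load:t6 B=compute:t5 [compute-bound]

step 0: L[0]=8 → dur=8, Σ=8 | A=load:t0 B=idle [load-only]
step 1: L[1]=9 C[0]=8 → dur=9, Σ=17 | A=compute:t0 B=load:t1 [load-bound]
step 2: L[2]=9 C[1]=4 → dur=9, Σ=26 | A=load:t2 B=compute:t1 [load-bound]
step 3: L[3]=2 C[2]=5 → dur=5, Σ=31 | A=compute:t2 B=load:t3 [compute-bound]
step 4: L[4]=6 C[3]=4 → dur=6, Σ=37 | A=load:t4 B=compute:t3 [load-bound]
step 5: L[5]=3 C[4]=4 → dur=4, Σ=41 | A=compute:t4 B=load:t5 [compute-bound]
step 6: L[6]=7 C[5]=9 → dur=9, Σ=50 | A=load:t6 B=compute:t5 [compute-bound]
step 7: L[7]=6 C[6]=9 → dur=9, Σ=59 | A=compute:t6 B=load:t7 [compute-bound]
step 8: L[8]=5 C[7]=5 → dur=5, Σ=64 | A=load:t8 B=compute:t7 [tied]
step 9: C[8]=5 → dur=5, Σ=69 | A=compute:t8 B=idle [compute-only]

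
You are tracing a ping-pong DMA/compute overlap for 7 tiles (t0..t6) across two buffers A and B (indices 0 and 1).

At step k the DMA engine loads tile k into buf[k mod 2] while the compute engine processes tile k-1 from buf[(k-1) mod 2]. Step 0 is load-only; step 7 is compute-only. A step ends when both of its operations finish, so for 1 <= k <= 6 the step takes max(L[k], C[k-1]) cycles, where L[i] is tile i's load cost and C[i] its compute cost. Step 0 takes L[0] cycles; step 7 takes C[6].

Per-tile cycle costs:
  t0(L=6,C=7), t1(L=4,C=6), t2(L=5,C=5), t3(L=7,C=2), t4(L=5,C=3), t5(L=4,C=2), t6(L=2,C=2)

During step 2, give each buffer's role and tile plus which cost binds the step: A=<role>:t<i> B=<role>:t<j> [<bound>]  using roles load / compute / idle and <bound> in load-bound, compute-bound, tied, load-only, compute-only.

step 0: L[0]=6 → dur=6, Σ=6 | A=load:t0 B=idle [load-only]
step 1: L[1]=4 C[0]=7 → dur=7, Σ=13 | A=compute:t0 B=load:t1 [compute-bound]
step 2: L[2]=5 C[1]=6 → dur=6, Σ=19 | A=load:t2 B=compute:t1 [compute-bound]
step 3: L[3]=7 C[2]=5 → dur=7, Σ=26 | A=compute:t2 B=load:t3 [load-bound]
step 4: L[4]=5 C[3]=2 → dur=5, Σ=31 | A=load:t4 B=compute:t3 [load-bound]
step 5: L[5]=4 C[4]=3 → dur=4, Σ=35 | A=compute:t4 B=load:t5 [load-bound]
step 6: L[6]=2 C[5]=2 → dur=2, Σ=37 | A=load:t6 B=compute:t5 [tied]
step 7: C[6]=2 → dur=2, Σ=39 | A=compute:t6 B=idle [compute-only]

step 2: A=load:t2 B=compute:t1 [compute-bound]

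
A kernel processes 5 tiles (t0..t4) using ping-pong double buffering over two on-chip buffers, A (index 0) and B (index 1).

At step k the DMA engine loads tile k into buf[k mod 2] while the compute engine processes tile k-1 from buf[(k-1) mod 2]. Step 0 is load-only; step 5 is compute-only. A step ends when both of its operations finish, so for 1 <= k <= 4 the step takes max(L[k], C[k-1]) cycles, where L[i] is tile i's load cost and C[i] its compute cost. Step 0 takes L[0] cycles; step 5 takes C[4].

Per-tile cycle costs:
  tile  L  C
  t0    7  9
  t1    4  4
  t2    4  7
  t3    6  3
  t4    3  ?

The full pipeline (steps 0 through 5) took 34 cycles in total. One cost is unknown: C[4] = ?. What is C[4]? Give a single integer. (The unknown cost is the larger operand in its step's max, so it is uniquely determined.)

C[4] = 4

step 0 → dur = L[0]=7 = 7
step 1 → dur = max(L[1]=4, C[0]=9) = 9
step 2 → dur = max(L[2]=4, C[1]=4) = 4
step 3 → dur = max(L[3]=6, C[2]=7) = 7
step 4 → dur = max(L[4]=3, C[3]=3) = 3
step 5 → dur = C[4]=? = C[4]  (unknown; binding)
sum of known step durations = 30
dur[5] = total - known = 34 - 30 = 4
C[4] is the binding max in step 5, so C[4] = dur[5] = 4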